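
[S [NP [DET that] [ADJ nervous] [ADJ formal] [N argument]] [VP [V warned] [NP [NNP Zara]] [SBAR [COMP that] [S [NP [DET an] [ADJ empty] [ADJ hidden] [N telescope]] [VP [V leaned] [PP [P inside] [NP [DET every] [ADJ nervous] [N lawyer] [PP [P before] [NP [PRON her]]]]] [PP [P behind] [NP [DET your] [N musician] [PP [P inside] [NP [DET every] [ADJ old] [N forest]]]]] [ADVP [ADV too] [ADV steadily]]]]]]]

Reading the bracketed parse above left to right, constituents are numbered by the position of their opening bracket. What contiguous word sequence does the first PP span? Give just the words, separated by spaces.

The PP opening brackets appear, in order, over: "inside every nervous lawyer before her"; "before her"; "behind your musician inside every old forest"; "inside every old forest". The first one spans "inside every nervous lawyer before her".

inside every nervous lawyer before her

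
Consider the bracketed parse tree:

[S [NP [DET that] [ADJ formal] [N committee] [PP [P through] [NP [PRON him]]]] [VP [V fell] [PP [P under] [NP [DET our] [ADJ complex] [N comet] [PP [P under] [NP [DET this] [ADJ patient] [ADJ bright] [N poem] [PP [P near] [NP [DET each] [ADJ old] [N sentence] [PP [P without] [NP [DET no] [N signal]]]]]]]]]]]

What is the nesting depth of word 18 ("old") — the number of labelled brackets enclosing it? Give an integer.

Path from the root down to the word: S → VP → PP → NP → PP → NP → PP → NP → ADJ. That is 9 enclosing brackets.

9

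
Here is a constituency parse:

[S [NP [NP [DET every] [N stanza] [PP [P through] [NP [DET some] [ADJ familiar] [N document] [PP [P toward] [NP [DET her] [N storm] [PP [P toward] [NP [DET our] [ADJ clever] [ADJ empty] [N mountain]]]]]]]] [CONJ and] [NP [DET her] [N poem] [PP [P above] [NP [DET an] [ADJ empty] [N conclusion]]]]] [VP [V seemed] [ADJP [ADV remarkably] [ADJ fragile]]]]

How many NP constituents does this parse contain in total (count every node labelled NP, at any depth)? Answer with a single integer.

The NP constituents are: [NP every stanza through some familiar document toward her storm toward our clever empty mountain and her poem above an empty conclusion]; [NP every stanza through some familiar document toward her storm toward our clever empty mountain]; [NP some familiar document toward her storm toward our clever empty mountain]; [NP her storm toward our clever empty mountain]; [NP our clever empty mountain]; [NP her poem above an empty conclusion] …. Total: 7.

7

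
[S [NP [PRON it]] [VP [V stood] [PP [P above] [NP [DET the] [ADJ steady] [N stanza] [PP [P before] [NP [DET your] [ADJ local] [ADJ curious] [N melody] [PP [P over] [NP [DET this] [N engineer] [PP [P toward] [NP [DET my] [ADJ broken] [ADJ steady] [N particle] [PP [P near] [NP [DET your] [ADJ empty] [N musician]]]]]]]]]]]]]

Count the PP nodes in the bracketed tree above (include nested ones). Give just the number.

5

The PP constituents are: [PP above the steady stanza before your local curious melody over this engineer toward my broken steady particle near your empty musician]; [PP before your local curious melody over this engineer toward my broken steady particle near your empty musician]; [PP over this engineer toward my broken steady particle near your empty musician]; [PP toward my broken steady particle near your empty musician]; [PP near your empty musician]. Total: 5.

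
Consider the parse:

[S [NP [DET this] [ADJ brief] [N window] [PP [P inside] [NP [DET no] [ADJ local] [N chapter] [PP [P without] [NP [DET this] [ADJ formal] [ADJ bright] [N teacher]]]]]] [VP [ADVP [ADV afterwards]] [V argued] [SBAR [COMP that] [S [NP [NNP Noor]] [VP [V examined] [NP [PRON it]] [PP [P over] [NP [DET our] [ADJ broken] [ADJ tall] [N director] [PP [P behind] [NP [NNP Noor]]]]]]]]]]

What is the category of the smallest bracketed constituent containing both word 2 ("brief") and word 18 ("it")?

S

Word 2 lies under S → NP → ADJ; word 18 lies under S → VP → SBAR → S → VP → NP → PRON. The lowest shared node is the S.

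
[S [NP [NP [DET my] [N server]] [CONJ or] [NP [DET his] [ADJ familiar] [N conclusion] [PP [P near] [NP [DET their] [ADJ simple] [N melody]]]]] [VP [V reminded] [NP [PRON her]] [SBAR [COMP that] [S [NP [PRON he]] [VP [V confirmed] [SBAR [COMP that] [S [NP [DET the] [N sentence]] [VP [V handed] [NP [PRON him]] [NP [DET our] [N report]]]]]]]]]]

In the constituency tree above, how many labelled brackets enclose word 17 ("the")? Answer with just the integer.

9

Path from the root down to the word: S → VP → SBAR → S → VP → SBAR → S → NP → DET. That is 9 enclosing brackets.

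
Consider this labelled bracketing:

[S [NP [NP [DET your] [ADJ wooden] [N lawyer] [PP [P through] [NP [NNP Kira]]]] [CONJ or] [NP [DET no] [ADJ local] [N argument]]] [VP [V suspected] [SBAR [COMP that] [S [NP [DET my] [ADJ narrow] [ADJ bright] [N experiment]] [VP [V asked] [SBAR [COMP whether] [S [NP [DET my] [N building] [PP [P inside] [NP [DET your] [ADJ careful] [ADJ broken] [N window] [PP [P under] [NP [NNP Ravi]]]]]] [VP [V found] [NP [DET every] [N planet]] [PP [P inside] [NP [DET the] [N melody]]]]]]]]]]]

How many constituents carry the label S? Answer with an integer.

3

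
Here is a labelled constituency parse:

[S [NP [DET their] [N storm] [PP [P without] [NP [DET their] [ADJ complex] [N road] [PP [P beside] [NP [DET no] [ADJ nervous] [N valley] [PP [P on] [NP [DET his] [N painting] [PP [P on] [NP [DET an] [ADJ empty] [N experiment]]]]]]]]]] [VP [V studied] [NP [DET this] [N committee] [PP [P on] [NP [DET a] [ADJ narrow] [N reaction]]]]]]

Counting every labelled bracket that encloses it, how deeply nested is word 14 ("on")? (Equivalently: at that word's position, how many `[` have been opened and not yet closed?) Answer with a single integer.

The word sits inside P, which is inside PP, inside NP, inside PP, inside NP, inside PP, inside NP, inside PP, inside NP, inside S — 10 brackets in all.

10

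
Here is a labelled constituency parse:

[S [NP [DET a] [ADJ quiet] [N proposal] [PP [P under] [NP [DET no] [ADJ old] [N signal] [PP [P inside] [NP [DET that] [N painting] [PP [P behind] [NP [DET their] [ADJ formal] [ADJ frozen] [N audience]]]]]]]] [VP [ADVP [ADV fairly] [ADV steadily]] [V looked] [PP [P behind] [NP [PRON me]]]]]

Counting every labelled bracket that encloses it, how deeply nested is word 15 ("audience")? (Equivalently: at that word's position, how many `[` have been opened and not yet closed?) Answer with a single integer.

Counting open brackets not yet closed at "audience": [S [NP [PP [NP [PP [NP [PP [NP [N = 9.

9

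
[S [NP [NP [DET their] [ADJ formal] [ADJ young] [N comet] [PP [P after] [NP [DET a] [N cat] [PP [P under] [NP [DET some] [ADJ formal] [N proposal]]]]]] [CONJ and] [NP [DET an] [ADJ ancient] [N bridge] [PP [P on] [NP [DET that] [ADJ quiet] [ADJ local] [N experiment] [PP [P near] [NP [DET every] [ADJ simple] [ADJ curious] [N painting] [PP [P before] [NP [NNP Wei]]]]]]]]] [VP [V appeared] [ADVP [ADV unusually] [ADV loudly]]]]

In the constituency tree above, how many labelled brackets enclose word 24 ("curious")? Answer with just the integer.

The word sits inside ADJ, which is inside NP, inside PP, inside NP, inside PP, inside NP, inside NP, inside S — 8 brackets in all.

8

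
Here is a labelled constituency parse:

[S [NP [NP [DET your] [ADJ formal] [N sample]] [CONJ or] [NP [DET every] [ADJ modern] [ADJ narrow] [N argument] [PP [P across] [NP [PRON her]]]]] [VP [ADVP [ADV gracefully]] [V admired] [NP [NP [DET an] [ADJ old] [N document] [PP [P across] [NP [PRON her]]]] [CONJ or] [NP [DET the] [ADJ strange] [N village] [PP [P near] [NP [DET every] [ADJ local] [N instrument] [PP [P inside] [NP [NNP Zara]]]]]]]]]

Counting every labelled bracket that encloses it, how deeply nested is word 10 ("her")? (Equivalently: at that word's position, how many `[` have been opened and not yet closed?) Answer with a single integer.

Counting open brackets not yet closed at "her": [S [NP [NP [PP [NP [PRON = 6.

6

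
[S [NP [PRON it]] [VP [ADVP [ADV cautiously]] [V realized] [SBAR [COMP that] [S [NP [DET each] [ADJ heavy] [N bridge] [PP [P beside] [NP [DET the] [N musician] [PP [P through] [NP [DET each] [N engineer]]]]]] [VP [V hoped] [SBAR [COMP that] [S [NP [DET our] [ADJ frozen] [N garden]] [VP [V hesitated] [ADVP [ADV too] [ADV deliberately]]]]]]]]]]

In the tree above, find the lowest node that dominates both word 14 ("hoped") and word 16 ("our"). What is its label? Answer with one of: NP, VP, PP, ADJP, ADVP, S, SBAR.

The smallest bracket enclosing both words is [VP hoped that our frozen garden hesitated too deliberately], so the label is VP.

VP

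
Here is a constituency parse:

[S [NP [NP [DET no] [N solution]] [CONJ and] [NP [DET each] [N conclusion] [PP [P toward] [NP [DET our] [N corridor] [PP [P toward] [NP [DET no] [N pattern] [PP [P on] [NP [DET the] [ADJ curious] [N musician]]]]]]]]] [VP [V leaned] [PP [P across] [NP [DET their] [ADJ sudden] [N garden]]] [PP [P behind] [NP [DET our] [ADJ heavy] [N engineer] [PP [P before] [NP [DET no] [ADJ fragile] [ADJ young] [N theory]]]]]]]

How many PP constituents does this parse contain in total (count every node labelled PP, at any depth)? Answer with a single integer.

6

Listing each PP by its span: [PP toward our corridor toward no pattern on the curious musician]; [PP toward no pattern on the curious musician]; [PP on the curious musician]; [PP across their sudden garden]; [PP behind our heavy engineer before no fragile young theory]; [PP before no fragile young theory] — that makes 6.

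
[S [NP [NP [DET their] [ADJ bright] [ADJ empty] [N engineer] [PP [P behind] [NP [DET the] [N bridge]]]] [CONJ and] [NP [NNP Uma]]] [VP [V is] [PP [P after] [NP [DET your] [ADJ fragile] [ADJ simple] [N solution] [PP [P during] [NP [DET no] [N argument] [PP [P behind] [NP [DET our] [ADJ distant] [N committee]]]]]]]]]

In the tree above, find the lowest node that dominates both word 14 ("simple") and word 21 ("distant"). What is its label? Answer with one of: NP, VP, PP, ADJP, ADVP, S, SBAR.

NP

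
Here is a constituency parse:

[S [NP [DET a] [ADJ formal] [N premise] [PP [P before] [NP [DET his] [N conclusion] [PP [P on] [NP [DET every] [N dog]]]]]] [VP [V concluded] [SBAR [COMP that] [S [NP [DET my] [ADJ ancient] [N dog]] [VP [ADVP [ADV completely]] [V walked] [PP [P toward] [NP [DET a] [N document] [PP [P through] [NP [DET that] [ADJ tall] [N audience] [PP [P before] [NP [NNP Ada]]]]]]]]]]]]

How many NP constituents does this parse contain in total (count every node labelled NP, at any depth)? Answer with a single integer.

Scanning left to right, an opening `[NP` appears at word positions 1, 5, 8, 12, 18, 21, 25 — 7 in total.

7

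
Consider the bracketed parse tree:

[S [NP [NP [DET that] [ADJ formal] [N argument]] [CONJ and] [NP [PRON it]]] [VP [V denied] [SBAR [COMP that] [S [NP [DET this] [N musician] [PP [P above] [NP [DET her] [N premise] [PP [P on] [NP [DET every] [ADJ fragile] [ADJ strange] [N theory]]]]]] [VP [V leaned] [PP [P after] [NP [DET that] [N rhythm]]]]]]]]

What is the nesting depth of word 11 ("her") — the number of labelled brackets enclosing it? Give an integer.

8

Path from the root down to the word: S → VP → SBAR → S → NP → PP → NP → DET. That is 8 enclosing brackets.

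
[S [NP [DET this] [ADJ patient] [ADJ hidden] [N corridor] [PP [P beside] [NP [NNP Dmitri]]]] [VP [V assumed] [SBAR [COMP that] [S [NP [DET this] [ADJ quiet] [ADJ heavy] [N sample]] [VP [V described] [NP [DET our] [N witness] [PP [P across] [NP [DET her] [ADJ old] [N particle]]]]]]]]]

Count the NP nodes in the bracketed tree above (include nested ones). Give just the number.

Listing each NP by its span: [NP this patient hidden corridor beside Dmitri]; [NP Dmitri]; [NP this quiet heavy sample]; [NP our witness across her old particle]; [NP her old particle] — that makes 5.

5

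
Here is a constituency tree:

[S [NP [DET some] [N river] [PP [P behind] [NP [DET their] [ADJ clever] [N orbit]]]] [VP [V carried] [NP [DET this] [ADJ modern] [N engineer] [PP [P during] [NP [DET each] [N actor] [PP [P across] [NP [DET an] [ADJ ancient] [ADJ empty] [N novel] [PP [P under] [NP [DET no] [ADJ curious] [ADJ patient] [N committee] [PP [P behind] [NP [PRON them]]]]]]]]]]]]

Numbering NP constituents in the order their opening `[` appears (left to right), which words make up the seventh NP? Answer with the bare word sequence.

them

Opening `[NP` markers occur at word positions 1, 4, 8, 12, 15, 20, 25; the seventh of these opens the constituent [NP them].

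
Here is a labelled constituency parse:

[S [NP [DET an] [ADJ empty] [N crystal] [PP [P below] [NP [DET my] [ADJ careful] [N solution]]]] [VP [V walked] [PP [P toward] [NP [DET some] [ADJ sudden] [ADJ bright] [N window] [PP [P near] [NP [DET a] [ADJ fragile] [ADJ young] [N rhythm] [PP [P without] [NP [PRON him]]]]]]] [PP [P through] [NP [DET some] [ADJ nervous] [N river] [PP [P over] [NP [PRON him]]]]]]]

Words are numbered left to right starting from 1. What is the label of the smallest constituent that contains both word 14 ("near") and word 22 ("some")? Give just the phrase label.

Word 14 lies under S → VP → PP → NP → PP → P; word 22 lies under S → VP → PP → NP → DET. The lowest shared node is the VP.

VP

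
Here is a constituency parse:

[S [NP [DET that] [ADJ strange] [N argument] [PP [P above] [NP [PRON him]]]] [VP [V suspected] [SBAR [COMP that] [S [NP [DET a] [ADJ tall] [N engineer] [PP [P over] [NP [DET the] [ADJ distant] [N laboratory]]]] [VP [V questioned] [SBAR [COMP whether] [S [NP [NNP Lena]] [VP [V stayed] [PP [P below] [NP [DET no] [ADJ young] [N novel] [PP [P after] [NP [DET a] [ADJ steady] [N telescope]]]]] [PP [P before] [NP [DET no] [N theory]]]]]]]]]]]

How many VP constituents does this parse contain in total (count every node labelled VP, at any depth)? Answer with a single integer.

3

The VP constituents are: [VP suspected that a tall engineer over the distant laboratory questioned whether Lena stayed below no young novel after a steady telescope before no theory]; [VP questioned whether Lena stayed below no young novel after a steady telescope before no theory]; [VP stayed below no young novel after a steady telescope before no theory]. Total: 3.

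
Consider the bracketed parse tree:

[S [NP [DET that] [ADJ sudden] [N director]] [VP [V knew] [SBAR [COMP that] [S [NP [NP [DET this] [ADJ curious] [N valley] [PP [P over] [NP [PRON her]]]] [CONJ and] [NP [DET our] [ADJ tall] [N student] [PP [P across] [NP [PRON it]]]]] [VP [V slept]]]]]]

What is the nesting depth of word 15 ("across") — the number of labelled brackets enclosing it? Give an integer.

Path from the root down to the word: S → VP → SBAR → S → NP → NP → PP → P. That is 8 enclosing brackets.

8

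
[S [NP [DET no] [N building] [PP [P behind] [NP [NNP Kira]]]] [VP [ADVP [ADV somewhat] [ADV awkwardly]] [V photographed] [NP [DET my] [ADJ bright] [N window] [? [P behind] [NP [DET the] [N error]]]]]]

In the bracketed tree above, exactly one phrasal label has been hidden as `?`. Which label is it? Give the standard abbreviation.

PP

The `?` node immediately contains: P 'behind', NP. That is the internal structure of a prepositional phrase, so the label is PP.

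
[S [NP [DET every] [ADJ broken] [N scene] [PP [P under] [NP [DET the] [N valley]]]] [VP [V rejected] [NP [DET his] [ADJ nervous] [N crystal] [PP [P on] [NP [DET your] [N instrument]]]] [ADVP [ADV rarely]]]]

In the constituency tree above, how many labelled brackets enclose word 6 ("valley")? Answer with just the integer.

5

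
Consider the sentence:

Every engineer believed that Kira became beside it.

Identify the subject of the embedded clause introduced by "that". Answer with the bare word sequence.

Kira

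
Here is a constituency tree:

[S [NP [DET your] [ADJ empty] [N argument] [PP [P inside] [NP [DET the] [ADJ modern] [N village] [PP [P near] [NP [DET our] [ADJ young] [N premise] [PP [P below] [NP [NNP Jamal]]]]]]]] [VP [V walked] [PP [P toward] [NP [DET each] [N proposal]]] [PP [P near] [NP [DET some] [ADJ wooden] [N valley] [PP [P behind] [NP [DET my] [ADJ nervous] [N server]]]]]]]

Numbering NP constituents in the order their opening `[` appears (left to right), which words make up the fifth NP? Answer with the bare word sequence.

each proposal

In left-to-right order the NP constituents are "your empty argument inside the modern village near our young premise below Jamal"; "the modern village near our young premise below Jamal"; "our young premise below Jamal"; "Jamal"; "each proposal"; "some wooden valley behind my nervous server"; "my nervous server". Number 5 is "each proposal".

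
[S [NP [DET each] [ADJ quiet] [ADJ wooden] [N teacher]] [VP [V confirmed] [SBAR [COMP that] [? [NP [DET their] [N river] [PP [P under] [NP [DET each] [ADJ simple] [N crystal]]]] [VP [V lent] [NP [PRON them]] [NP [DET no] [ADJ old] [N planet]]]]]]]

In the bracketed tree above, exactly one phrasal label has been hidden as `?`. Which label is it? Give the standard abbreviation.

The `?` node immediately contains: NP, VP. That is the internal structure of a clause, so the label is S.

S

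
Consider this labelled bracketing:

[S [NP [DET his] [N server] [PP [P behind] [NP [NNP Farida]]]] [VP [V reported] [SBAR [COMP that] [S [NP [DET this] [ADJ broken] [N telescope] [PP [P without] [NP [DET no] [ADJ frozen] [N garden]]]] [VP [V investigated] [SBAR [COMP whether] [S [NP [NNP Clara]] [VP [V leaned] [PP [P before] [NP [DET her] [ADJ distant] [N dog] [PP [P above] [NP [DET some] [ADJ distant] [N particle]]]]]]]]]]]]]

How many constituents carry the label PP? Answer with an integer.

4

The PP constituents are: [PP behind Farida]; [PP without no frozen garden]; [PP before her distant dog above some distant particle]; [PP above some distant particle]. Total: 4.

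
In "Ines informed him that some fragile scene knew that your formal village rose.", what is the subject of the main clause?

In the main clause the verb is "informed"; the NP preceding it, "Ines", is the subject.

Ines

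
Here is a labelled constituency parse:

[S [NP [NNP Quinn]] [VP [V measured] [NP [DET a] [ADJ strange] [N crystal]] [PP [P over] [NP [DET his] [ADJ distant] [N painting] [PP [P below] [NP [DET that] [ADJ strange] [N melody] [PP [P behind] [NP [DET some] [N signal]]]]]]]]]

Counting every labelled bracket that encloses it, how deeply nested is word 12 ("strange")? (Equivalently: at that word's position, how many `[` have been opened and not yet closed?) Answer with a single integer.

7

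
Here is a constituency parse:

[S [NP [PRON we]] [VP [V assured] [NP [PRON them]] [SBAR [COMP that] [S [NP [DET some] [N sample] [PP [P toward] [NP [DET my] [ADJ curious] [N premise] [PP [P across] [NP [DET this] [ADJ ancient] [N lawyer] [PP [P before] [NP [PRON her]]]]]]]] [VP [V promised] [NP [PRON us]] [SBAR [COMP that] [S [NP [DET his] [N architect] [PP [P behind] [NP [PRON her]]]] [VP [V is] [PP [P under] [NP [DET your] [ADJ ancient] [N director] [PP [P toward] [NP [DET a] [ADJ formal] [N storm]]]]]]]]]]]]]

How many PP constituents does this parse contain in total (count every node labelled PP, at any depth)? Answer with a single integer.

6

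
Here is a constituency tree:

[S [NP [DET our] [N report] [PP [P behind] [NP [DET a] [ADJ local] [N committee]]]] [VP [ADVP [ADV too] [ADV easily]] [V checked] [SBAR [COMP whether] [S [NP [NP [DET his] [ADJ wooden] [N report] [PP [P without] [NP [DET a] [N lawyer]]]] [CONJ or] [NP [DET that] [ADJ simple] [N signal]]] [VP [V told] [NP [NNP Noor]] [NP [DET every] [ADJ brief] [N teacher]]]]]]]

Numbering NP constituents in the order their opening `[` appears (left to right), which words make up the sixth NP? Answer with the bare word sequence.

that simple signal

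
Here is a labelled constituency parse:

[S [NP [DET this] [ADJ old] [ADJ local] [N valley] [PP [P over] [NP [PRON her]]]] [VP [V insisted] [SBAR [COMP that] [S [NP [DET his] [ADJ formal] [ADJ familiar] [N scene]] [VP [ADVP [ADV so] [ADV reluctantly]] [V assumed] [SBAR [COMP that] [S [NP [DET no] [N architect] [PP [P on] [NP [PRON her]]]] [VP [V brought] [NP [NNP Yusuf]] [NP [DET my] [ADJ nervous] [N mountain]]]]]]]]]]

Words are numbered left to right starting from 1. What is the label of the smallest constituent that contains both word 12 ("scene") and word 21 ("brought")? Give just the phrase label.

S

The smallest bracket enclosing both words is [S his formal familiar scene so reluctantly assumed that no architect on her brought Yusuf my nervous mountain], so the label is S.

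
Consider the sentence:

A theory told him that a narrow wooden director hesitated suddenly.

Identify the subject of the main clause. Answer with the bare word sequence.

a theory

"a theory" is the NP that combines with the VP headed by "told" to form the main clause — the subject.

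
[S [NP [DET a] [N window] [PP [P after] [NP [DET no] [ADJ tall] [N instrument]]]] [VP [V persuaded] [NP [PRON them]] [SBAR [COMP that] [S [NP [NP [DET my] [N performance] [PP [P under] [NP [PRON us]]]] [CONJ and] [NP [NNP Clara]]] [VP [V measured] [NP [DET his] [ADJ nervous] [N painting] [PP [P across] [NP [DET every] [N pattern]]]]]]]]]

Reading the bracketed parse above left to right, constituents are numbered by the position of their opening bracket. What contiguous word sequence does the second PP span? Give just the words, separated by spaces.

In left-to-right order the PP constituents are "after no tall instrument"; "under us"; "across every pattern". Number 2 is "under us".

under us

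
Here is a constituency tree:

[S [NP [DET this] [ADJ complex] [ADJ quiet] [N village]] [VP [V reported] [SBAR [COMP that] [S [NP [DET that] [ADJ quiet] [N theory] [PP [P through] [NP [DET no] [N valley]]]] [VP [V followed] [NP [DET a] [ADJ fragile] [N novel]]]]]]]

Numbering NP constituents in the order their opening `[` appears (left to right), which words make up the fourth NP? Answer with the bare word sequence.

a fragile novel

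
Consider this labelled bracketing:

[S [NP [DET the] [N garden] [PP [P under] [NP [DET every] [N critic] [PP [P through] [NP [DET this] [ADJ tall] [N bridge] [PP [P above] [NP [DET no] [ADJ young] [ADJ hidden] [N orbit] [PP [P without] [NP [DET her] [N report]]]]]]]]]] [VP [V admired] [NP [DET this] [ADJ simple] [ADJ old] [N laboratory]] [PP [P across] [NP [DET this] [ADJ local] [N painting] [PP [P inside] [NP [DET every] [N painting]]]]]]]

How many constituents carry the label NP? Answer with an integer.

8

The NP constituents are: [NP the garden under every critic through this tall bridge above no young hidden orbit without her report]; [NP every critic through this tall bridge above no young hidden orbit without her report]; [NP this tall bridge above no young hidden orbit without her report]; [NP no young hidden orbit without her report]; [NP her report]; [NP this simple old laboratory] …. Total: 8.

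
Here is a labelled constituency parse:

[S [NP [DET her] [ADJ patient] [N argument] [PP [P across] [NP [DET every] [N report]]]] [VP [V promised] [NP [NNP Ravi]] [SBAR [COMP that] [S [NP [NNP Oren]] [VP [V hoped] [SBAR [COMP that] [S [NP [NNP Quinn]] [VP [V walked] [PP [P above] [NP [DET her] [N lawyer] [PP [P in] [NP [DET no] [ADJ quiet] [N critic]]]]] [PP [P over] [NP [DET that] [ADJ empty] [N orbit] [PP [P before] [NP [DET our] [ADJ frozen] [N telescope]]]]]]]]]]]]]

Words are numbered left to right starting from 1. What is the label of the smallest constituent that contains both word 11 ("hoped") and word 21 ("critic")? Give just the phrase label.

Both words fall inside [VP hoped that Quinn walked above her lawyer in no quiet critic over that empty orbit before our frozen telescope] (words 11–29), and no smaller constituent contains them both. Label: VP.

VP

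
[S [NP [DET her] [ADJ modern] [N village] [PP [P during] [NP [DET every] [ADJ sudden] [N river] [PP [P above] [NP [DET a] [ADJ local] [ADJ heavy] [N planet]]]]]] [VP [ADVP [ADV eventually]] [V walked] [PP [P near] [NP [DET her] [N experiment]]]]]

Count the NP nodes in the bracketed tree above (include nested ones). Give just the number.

Listing each NP by its span: [NP her modern village during every sudden river above a local heavy planet]; [NP every sudden river above a local heavy planet]; [NP a local heavy planet]; [NP her experiment] — that makes 4.

4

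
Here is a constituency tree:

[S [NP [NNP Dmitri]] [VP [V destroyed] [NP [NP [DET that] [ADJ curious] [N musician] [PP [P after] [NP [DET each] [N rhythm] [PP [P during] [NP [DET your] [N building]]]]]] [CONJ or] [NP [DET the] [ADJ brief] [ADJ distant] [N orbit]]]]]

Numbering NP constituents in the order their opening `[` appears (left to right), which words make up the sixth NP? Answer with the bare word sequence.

the brief distant orbit

In left-to-right order the NP constituents are "Dmitri"; "that curious musician after each rhythm during your building or the brief distant orbit"; "that curious musician after each rhythm during your building"; "each rhythm during your building"; "your building"; "the brief distant orbit". Number 6 is "the brief distant orbit".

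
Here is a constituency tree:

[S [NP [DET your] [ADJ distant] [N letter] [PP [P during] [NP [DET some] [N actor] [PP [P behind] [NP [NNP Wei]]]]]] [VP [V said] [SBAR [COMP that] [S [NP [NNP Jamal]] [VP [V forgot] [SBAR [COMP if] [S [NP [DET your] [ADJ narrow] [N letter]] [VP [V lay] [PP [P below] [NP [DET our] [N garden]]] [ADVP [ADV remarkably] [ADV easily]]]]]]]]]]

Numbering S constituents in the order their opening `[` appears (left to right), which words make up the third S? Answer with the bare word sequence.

your narrow letter lay below our garden remarkably easily

Opening `[S` markers occur at word positions 1, 11, 14; the third of these opens the constituent [S your narrow letter lay below our garden remarkably easily].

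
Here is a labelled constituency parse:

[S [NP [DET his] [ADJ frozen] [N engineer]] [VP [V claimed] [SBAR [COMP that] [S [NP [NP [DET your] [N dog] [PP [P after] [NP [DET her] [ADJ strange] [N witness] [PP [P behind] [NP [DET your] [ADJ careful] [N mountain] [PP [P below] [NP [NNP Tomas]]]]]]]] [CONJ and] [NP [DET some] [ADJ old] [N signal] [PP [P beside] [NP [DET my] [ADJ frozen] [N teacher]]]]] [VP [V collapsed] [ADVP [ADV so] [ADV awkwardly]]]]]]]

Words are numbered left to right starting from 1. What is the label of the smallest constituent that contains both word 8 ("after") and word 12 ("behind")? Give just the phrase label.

PP

Both words fall inside [PP after her strange witness behind your careful mountain below Tomas] (words 8–17), and no smaller constituent contains them both. Label: PP.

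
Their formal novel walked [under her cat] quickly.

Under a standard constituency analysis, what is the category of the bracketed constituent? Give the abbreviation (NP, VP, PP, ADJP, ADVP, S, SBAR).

PP

The bracketed span "under her cat" is headed by "under", making it a prepositional phrase (PP).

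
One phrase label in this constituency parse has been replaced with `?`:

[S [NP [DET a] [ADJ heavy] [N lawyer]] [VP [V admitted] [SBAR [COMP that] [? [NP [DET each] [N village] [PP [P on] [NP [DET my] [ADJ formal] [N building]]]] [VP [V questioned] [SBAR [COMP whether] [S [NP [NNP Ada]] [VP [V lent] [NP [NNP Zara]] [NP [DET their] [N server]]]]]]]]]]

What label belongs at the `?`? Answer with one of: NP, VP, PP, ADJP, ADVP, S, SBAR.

The `?` node immediately contains: NP, VP. That is the internal structure of a clause, so the label is S.

S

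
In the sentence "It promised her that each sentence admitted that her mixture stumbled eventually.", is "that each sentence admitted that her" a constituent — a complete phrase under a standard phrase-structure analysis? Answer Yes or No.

The sequence begins inside the complementizer "that" and ends inside the clause "each sentence admitted that her mixture stumbled eventually"; it crosses a phrase boundary, so no single node in the tree spans exactly those words.

No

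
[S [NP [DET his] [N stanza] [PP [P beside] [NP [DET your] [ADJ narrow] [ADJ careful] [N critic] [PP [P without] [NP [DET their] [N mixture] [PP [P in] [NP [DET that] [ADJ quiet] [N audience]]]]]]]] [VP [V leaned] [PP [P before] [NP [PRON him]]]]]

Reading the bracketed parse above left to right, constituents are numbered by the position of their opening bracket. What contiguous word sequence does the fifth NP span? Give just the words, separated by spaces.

him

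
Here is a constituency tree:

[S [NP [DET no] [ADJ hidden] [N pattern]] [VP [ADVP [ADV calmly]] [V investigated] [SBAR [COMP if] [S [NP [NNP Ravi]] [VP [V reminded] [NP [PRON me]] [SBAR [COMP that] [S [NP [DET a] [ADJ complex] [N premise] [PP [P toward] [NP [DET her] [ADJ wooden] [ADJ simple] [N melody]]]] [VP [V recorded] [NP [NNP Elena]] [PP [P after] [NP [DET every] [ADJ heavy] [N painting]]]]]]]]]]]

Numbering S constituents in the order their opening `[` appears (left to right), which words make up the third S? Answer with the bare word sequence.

a complex premise toward her wooden simple melody recorded Elena after every heavy painting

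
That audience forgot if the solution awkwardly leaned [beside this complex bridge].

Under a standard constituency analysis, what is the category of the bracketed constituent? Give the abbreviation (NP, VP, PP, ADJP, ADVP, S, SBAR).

The bracketed span "beside this complex bridge" is headed by "beside", making it a prepositional phrase (PP).

PP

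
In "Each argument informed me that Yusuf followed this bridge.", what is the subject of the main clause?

The subject of the main clause is the NP immediately before the verb "informed": "each argument".

each argument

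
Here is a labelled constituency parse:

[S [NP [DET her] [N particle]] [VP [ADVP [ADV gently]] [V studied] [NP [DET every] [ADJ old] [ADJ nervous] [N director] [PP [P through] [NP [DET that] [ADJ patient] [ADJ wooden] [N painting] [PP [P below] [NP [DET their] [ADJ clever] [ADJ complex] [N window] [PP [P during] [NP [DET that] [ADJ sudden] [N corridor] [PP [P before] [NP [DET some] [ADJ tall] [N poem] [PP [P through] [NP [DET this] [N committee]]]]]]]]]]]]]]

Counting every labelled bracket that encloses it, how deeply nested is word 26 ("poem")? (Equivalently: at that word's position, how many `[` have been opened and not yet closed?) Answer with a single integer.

12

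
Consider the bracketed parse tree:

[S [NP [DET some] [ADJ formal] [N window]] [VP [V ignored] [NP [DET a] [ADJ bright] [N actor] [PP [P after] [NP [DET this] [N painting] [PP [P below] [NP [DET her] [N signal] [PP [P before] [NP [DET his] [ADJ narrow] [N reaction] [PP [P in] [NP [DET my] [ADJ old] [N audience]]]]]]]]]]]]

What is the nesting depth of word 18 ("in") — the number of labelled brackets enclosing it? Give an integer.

Path from the root down to the word: S → VP → NP → PP → NP → PP → NP → PP → NP → PP → P. That is 11 enclosing brackets.

11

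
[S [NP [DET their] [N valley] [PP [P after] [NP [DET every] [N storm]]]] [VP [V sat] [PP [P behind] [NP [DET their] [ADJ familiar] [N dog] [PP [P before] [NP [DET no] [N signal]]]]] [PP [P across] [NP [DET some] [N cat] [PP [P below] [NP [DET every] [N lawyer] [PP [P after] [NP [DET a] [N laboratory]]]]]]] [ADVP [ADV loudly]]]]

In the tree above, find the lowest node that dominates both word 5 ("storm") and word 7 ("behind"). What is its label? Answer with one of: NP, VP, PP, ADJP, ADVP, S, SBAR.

The smallest bracket enclosing both words is [S their valley after every storm sat behind their familiar dog before no signal across some cat below every lawyer after a laboratory loudly], so the label is S.

S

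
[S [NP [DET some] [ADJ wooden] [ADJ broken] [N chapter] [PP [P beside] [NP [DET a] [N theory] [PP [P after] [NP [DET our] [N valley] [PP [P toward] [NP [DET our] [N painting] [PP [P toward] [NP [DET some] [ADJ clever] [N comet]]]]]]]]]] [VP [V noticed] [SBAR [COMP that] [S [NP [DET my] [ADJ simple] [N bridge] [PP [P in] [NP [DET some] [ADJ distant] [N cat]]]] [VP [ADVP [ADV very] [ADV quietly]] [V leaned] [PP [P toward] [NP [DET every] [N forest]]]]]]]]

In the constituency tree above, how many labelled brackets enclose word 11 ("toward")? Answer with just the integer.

The word sits inside P, which is inside PP, inside NP, inside PP, inside NP, inside PP, inside NP, inside S — 8 brackets in all.

8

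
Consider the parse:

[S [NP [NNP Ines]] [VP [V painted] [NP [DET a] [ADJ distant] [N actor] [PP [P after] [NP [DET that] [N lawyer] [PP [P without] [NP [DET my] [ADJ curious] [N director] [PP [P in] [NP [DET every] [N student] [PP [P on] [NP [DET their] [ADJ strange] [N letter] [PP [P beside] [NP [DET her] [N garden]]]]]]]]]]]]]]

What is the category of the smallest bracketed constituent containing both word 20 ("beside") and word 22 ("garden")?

PP

The smallest bracket enclosing both words is [PP beside her garden], so the label is PP.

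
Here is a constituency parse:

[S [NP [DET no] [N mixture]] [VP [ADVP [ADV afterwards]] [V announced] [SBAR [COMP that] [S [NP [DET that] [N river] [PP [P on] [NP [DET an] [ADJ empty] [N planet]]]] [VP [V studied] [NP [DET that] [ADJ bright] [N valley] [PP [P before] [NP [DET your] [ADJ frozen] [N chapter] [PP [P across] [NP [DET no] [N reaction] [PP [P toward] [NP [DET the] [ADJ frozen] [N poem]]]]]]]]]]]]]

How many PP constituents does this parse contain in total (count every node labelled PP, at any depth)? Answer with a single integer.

4

Listing each PP by its span: [PP on an empty planet]; [PP before your frozen chapter across no reaction toward the frozen poem]; [PP across no reaction toward the frozen poem]; [PP toward the frozen poem] — that makes 4.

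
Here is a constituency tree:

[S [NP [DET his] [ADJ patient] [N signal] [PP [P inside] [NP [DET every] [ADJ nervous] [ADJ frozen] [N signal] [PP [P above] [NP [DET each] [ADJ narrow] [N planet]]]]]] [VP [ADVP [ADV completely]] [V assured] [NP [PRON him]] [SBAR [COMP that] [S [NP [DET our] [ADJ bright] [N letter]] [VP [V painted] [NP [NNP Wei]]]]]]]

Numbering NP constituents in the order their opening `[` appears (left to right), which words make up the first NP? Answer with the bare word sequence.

his patient signal inside every nervous frozen signal above each narrow planet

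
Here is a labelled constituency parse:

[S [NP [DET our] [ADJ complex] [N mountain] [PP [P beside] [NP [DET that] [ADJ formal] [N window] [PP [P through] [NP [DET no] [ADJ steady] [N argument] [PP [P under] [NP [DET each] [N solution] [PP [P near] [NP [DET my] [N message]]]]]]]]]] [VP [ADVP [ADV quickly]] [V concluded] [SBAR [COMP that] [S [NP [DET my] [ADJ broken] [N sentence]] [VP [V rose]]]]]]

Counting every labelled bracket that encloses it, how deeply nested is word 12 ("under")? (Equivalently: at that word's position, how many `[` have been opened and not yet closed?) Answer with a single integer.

8

Path from the root down to the word: S → NP → PP → NP → PP → NP → PP → P. That is 8 enclosing brackets.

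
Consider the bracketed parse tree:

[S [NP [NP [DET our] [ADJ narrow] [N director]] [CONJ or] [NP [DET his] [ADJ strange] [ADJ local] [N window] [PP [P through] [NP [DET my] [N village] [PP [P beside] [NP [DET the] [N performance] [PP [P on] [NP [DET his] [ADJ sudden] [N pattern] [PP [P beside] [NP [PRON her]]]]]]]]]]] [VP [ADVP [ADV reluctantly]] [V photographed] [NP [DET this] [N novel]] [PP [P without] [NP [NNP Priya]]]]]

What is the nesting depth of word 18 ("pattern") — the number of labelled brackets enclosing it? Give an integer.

Path from the root down to the word: S → NP → NP → PP → NP → PP → NP → PP → NP → N. That is 10 enclosing brackets.

10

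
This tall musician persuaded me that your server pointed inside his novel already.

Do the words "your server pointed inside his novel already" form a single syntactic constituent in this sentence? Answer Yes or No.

The sequence corresponds to a single S node — the clause "your server pointed inside his novel already".

Yes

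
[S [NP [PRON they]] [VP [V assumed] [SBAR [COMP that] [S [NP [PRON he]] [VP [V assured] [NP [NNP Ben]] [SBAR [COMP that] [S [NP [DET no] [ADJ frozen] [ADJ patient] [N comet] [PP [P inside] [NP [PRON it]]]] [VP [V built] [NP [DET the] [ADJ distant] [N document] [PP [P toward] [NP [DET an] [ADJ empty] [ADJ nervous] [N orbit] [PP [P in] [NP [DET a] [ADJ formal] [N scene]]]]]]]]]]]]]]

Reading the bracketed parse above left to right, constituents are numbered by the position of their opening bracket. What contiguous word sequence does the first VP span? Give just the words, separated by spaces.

assumed that he assured Ben that no frozen patient comet inside it built the distant document toward an empty nervous orbit in a formal scene

In left-to-right order the VP constituents are "assumed that he assured Ben that no frozen patient comet inside it built the distant document toward an empty nervous orbit in a formal scene"; "assured Ben that no frozen patient comet inside it built the distant document toward an empty nervous orbit in a formal scene"; "built the distant document toward an empty nervous orbit in a formal scene". Number 1 is "assumed that he assured Ben that no frozen patient comet inside it built the distant document toward an empty nervous orbit in a formal scene".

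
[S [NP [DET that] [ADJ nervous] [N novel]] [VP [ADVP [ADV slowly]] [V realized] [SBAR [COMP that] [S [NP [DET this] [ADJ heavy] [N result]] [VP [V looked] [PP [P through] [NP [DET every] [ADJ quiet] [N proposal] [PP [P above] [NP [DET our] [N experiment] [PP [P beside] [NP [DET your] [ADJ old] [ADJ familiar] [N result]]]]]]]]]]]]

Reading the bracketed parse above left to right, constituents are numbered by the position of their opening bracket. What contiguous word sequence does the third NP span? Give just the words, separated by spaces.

Opening `[NP` markers occur at word positions 1, 7, 12, 16, 19; the third of these opens the constituent [NP every quiet proposal above our experiment beside your old familiar result].

every quiet proposal above our experiment beside your old familiar result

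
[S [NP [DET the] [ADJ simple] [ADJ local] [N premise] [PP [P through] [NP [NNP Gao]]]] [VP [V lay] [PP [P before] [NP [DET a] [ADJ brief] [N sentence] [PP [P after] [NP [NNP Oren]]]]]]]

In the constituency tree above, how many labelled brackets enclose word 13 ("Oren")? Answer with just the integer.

7

Counting open brackets not yet closed at "Oren": [S [VP [PP [NP [PP [NP [NNP = 7.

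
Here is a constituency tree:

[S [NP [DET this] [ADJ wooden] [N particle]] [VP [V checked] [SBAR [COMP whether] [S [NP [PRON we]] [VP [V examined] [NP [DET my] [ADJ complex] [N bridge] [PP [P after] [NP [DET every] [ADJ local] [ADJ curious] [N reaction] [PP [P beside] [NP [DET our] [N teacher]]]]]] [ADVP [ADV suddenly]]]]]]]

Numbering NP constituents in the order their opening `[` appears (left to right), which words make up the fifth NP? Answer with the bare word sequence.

our teacher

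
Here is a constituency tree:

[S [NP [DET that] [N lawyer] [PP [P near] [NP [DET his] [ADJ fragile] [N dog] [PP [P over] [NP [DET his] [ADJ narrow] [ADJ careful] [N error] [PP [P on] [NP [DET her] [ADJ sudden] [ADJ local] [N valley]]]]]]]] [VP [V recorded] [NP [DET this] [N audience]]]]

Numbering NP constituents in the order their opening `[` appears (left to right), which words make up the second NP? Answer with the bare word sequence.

The NP opening brackets appear, in order, over: "that lawyer near his fragile dog over his narrow careful error on her sudden local valley"; "his fragile dog over his narrow careful error on her sudden local valley"; "his narrow careful error on her sudden local valley"; "her sudden local valley"; "this audience". The second one spans "his fragile dog over his narrow careful error on her sudden local valley".

his fragile dog over his narrow careful error on her sudden local valley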